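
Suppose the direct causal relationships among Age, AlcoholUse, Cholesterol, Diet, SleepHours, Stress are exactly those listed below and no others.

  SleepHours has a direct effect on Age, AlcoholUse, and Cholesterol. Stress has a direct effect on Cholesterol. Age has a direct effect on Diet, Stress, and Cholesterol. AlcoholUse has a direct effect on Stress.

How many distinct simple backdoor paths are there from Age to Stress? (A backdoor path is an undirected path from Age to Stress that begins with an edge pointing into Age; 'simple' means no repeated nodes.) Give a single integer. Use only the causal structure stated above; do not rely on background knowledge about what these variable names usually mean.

A backdoor path from Age to Stress is any simple undirected path whose first edge points into Age (i.e. leaves Age via a parent).
Parents of Age: {SleepHours}.
Enumerating:
  P1: Age <- SleepHours -> AlcoholUse -> Stress
  P2: Age <- SleepHours -> Cholesterol <- Stress
That exhausts the simple backdoor paths. Count: 2.

2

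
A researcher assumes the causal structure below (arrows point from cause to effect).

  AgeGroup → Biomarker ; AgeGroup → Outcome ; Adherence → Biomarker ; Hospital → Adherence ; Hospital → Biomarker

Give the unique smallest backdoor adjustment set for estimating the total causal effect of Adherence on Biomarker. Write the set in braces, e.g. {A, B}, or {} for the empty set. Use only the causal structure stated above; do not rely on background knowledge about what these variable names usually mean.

Variables eligible for adjustment (non-descendants of Adherence, excluding Adherence and Biomarker): {AgeGroup, Hospital, Outcome}.
Backdoor paths from Adherence to Biomarker:
  P1: Adherence <- Hospital -> Biomarker
The empty set is not sufficient: P1 (Adherence <- Hospital -> Biomarker) has no collider blocking it and no conditioned non-collider, so it is open.
Try {Hospital}:
  P1: blocked at fork node Hospital ∈ conditioning set.
{Hospital} contains no descendant of Adherence and blocks every backdoor path.
No other singleton works — e.g. {AgeGroup} leaves P1 open — so {Hospital} is the unique smallest valid adjustment set.

{Hospital}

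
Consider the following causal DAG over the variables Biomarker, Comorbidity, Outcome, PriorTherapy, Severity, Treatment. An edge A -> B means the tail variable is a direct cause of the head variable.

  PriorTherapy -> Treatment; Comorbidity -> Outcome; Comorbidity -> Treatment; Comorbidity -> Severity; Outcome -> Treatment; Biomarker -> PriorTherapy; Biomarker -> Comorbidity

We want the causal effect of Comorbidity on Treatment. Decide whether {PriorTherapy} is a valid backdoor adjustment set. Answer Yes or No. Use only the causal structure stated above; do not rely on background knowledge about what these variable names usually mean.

Yes

Backdoor paths from Comorbidity to Treatment (paths whose first edge points into Comorbidity):
  P1: Comorbidity <- Biomarker -> PriorTherapy -> Treatment
Condition 1 (no descendant of Comorbidity in the set): holds — descendants of Comorbidity are {Outcome, Severity, Treatment}; none are in {PriorTherapy}.
Condition 2 (every backdoor path blocked by {PriorTherapy}):
  P1: blocked at chain node PriorTherapy ∈ conditioning set.
{PriorTherapy} satisfies the backdoor criterion.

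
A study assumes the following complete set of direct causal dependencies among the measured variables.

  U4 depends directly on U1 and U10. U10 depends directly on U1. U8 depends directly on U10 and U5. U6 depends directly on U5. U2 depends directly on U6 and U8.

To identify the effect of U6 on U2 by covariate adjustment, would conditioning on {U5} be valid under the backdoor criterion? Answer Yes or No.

Yes

Backdoor paths from U6 to U2 (paths whose first edge points into U6):
  P1: U6 <- U5 -> U8 -> U2
Condition 1 (no descendant of U6 in the set): holds — descendants of U6 are {U2}; none are in {U5}.
Condition 2 (every backdoor path blocked by {U5}):
  P1: blocked at fork node U5 ∈ conditioning set.
{U5} satisfies the backdoor criterion.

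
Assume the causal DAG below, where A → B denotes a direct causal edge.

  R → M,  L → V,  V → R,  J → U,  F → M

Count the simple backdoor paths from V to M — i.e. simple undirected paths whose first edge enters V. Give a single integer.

A backdoor path from V to M is any simple undirected path whose first edge points into V (i.e. leaves V via a parent).
Parents of V: {L}.
No simple path from any parent of V reaches M without revisiting V, so there are no backdoor paths.

0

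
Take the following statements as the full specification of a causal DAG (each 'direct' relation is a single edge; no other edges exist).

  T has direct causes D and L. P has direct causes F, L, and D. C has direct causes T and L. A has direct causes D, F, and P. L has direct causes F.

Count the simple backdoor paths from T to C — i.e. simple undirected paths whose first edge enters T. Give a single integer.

8

A backdoor path from T to C is any simple undirected path whose first edge points into T (i.e. leaves T via a parent).
Parents of T: {D, L}.
Enumerating:
  P1: T <- D -> P <- F -> L -> C
  P2: T <- D -> P <- L -> C
  P3: T <- D -> P -> A <- F -> L -> C
  P4: T <- D -> A <- F -> L -> C
  P5: T <- D -> A <- F -> P <- L -> C
  P6: T <- D -> A <- P <- F -> L -> C
  P7: T <- D -> A <- P <- L -> C
  P8: T <- L -> C
That exhausts the simple backdoor paths. Count: 8.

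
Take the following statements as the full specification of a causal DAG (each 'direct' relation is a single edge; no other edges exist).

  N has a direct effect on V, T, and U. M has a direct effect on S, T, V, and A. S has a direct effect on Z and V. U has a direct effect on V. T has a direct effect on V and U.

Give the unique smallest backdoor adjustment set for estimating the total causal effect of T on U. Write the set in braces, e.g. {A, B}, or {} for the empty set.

{N}

Variables eligible for adjustment (non-descendants of T, excluding T and U): {A, M, N, S, Z}.
Backdoor paths from T to U:
  P1: T <- N -> U
  P2: T <- N -> V <- U
  P3: T <- M -> S -> V <- N -> U
  P4: T <- M -> S -> V <- U
  P5: T <- M -> V <- N -> U
  P6: T <- M -> V <- U
The empty set is not sufficient: P1 (T <- N -> U) has no collider blocking it and no conditioned non-collider, so it is open.
Try {N}:
  P1: blocked at fork node N ∈ conditioning set.
  P2: blocked at fork node N ∈ conditioning set.
  P3: blocked at collider V (neither it nor any descendant is in the conditioning set).
  P4: blocked at collider V (neither it nor any descendant is in the conditioning set).
  P5: blocked at collider V (neither it nor any descendant is in the conditioning set).
  P6: blocked at collider V (neither it nor any descendant is in the conditioning set).
{N} contains no descendant of T and blocks every backdoor path.
No other singleton works — e.g. {M} leaves P1 open — so {N} is the unique smallest valid adjustment set.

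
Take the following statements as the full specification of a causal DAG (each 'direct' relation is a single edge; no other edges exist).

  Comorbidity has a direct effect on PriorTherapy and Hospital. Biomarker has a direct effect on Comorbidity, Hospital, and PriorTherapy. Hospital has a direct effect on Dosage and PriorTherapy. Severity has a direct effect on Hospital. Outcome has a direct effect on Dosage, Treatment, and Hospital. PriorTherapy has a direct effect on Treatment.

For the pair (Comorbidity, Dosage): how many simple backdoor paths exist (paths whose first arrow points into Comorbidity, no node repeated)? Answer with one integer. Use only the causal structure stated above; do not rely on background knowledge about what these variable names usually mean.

A backdoor path from Comorbidity to Dosage is any simple undirected path whose first edge points into Comorbidity (i.e. leaves Comorbidity via a parent).
Parents of Comorbidity: {Biomarker}.
Enumerating:
  P1: Comorbidity <- Biomarker -> Hospital <- Outcome -> Dosage
  P2: Comorbidity <- Biomarker -> Hospital -> PriorTherapy -> Treatment <- Outcome -> Dosage
  P3: Comorbidity <- Biomarker -> Hospital -> Dosage
  P4: Comorbidity <- Biomarker -> PriorTherapy <- Hospital <- Outcome -> Dosage
  P5: Comorbidity <- Biomarker -> PriorTherapy <- Hospital -> Dosage
  P6: Comorbidity <- Biomarker -> PriorTherapy -> Treatment <- Outcome -> Hospital -> Dosage
  P7: Comorbidity <- Biomarker -> PriorTherapy -> Treatment <- Outcome -> Dosage
That exhausts the simple backdoor paths. Count: 7.

7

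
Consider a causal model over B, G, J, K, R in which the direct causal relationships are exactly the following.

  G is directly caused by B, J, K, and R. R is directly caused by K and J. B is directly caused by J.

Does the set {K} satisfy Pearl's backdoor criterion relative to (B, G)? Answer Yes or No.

No

Backdoor paths from B to G (paths whose first edge points into B):
  P1: B <- J -> R <- K -> G
  P2: B <- J -> R -> G
  P3: B <- J -> G
Condition 1 (no descendant of B in the set): holds — descendants of B are {G}; none are in {K}.
Condition 2 (every backdoor path blocked by {K}):
  P1: blocked at collider R (neither it nor any descendant is in the conditioning set).
  P2: open — no interior node is in the conditioning set.
  P3: open — no interior node is in the conditioning set.
{K} does not satisfy the backdoor criterion.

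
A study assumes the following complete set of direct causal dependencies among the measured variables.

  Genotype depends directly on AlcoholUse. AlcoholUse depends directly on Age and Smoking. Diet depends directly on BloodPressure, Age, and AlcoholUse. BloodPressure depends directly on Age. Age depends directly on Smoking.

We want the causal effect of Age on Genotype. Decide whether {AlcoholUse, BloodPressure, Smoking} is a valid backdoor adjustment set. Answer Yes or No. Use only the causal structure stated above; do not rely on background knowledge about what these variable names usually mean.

No

Backdoor paths from Age to Genotype (paths whose first edge points into Age):
  P1: Age <- Smoking -> AlcoholUse -> Genotype
Condition 1 (no descendant of Age in the set): FAILS — AlcoholUse and BloodPressure are descendants of Age.
Condition 2 (every backdoor path blocked by {AlcoholUse, BloodPressure, Smoking}):
  P1: blocked at fork node Smoking ∈ conditioning set.
{AlcoholUse, BloodPressure, Smoking} does not satisfy the backdoor criterion.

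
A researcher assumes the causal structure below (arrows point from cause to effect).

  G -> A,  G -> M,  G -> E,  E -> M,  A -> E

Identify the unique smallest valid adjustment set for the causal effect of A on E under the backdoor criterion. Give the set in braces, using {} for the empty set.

{G}

Variables eligible for adjustment (non-descendants of A, excluding A and E): {G}.
Backdoor paths from A to E:
  P1: A <- G -> E
  P2: A <- G -> M <- E
The empty set is not sufficient: P1 (A <- G -> E) has no collider blocking it and no conditioned non-collider, so it is open.
Try {G}:
  P1: blocked at fork node G ∈ conditioning set.
  P2: blocked at fork node G ∈ conditioning set.
{G} contains no descendant of A and blocks every backdoor path.
{G} is the unique smallest valid adjustment set.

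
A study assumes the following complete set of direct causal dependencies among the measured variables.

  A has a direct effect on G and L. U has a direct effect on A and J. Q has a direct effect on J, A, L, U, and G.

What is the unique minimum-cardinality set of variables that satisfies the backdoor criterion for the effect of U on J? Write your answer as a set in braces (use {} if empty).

{Q}

Variables eligible for adjustment (non-descendants of U, excluding U and J): {Q}.
Backdoor paths from U to J:
  P1: U <- Q -> J
The empty set is not sufficient: P1 (U <- Q -> J) has no collider blocking it and no conditioned non-collider, so it is open.
Try {Q}:
  P1: blocked at fork node Q ∈ conditioning set.
{Q} contains no descendant of U and blocks every backdoor path.
{Q} is the unique smallest valid adjustment set.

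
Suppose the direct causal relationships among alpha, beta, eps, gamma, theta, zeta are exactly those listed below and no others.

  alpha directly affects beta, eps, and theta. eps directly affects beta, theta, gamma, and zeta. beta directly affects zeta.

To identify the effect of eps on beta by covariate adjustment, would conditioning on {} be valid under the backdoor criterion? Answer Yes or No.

Backdoor paths from eps to beta (paths whose first edge points into eps):
  P1: eps <- alpha -> beta
Condition 1 (no descendant of eps in the set): holds — descendants of eps are {beta, gamma, theta, zeta}; none are in {}.
Condition 2 (every backdoor path blocked by {}):
  P1: open — no interior node is in the conditioning set.
{} does not satisfy the backdoor criterion.

No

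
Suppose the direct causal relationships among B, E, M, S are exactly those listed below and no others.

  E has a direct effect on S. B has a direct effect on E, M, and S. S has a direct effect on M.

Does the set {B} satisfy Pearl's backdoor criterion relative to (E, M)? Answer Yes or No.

Yes

Backdoor paths from E to M (paths whose first edge points into E):
  P1: E <- B -> S -> M
  P2: E <- B -> M
Condition 1 (no descendant of E in the set): holds — descendants of E are {M, S}; none are in {B}.
Condition 2 (every backdoor path blocked by {B}):
  P1: blocked at fork node B ∈ conditioning set.
  P2: blocked at fork node B ∈ conditioning set.
{B} satisfies the backdoor criterion.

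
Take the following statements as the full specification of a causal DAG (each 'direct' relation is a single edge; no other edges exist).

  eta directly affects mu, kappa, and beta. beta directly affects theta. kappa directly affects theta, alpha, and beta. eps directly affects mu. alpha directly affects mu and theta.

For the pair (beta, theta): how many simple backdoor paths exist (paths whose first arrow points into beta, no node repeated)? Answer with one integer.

A backdoor path from beta to theta is any simple undirected path whose first edge points into beta (i.e. leaves beta via a parent).
Parents of beta: {eta, kappa}.
Enumerating:
  P1: beta <- eta -> kappa -> alpha -> theta
  P2: beta <- eta -> kappa -> theta
  P3: beta <- eta -> mu <- alpha <- kappa -> theta
  P4: beta <- eta -> mu <- alpha -> theta
  P5: beta <- kappa <- eta -> mu <- alpha -> theta
  P6: beta <- kappa -> alpha -> theta
  P7: beta <- kappa -> theta
That exhausts the simple backdoor paths. Count: 7.

7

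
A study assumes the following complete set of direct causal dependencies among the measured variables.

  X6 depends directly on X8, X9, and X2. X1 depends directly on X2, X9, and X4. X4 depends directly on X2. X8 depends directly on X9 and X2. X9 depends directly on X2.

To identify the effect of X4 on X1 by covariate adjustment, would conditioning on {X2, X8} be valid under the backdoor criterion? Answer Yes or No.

Backdoor paths from X4 to X1 (paths whose first edge points into X4):
  P1: X4 <- X2 -> X9 -> X1
  P2: X4 <- X2 -> X8 <- X9 -> X1
  P3: X4 <- X2 -> X8 -> X6 <- X9 -> X1
  P4: X4 <- X2 -> X6 <- X9 -> X1
  P5: X4 <- X2 -> X6 <- X8 <- X9 -> X1
  P6: X4 <- X2 -> X1
Condition 1 (no descendant of X4 in the set): holds — descendants of X4 are {X1}; none are in {X2, X8}.
Condition 2 (every backdoor path blocked by {X2, X8}):
  P1: blocked at fork node X2 ∈ conditioning set.
  P2: blocked at fork node X2 ∈ conditioning set.
  P3: blocked at fork node X2 ∈ conditioning set.
  P4: blocked at fork node X2 ∈ conditioning set.
  P5: blocked at fork node X2 ∈ conditioning set.
  P6: blocked at fork node X2 ∈ conditioning set.
{X2, X8} satisfies the backdoor criterion.

Yes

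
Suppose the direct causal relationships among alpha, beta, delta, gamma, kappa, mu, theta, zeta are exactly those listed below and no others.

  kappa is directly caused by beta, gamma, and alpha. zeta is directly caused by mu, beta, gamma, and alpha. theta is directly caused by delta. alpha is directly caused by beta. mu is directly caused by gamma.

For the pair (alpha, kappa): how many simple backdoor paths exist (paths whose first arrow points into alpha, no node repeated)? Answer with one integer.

3

A backdoor path from alpha to kappa is any simple undirected path whose first edge points into alpha (i.e. leaves alpha via a parent).
Parents of alpha: {beta}.
Enumerating:
  P1: alpha <- beta -> kappa
  P2: alpha <- beta -> zeta <- gamma -> kappa
  P3: alpha <- beta -> zeta <- mu <- gamma -> kappa
That exhausts the simple backdoor paths. Count: 3.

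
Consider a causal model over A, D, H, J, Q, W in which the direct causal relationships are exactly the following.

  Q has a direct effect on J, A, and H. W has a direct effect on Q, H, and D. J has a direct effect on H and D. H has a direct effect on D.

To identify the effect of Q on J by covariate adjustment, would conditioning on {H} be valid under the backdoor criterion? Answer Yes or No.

No

Backdoor paths from Q to J (paths whose first edge points into Q):
  P1: Q <- W -> H <- J
  P2: Q <- W -> H -> D <- J
  P3: Q <- W -> D <- J
  P4: Q <- W -> D <- H <- J
Condition 1 (no descendant of Q in the set): FAILS — H is a descendant of Q.
Condition 2 (every backdoor path blocked by {H}):
  P1: open — collider(s) H are conditioned on (or have a conditioned descendant) and no non-collider on the path is in the set.
  P2: blocked at chain node H ∈ conditioning set.
  P3: blocked at collider D (neither it nor any descendant is in the conditioning set).
  P4: blocked at collider D (neither it nor any descendant is in the conditioning set).
{H} does not satisfy the backdoor criterion.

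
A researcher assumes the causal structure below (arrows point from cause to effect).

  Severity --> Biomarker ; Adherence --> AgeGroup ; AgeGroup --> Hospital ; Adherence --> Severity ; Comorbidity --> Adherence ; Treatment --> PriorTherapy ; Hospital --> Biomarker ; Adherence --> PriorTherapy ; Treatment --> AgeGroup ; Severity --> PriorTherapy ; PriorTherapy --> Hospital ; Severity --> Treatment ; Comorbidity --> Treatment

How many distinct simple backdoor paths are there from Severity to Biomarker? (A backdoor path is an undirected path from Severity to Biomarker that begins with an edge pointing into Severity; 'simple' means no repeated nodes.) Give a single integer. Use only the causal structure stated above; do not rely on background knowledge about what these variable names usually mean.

6

A backdoor path from Severity to Biomarker is any simple undirected path whose first edge points into Severity (i.e. leaves Severity via a parent).
Parents of Severity: {Adherence}.
Enumerating:
  P1: Severity <- Adherence <- Comorbidity -> Treatment -> PriorTherapy -> Hospital -> Biomarker
  P2: Severity <- Adherence <- Comorbidity -> Treatment -> AgeGroup -> Hospital -> Biomarker
  P3: Severity <- Adherence -> PriorTherapy <- Treatment -> AgeGroup -> Hospital -> Biomarker
  P4: Severity <- Adherence -> PriorTherapy -> Hospital -> Biomarker
  P5: Severity <- Adherence -> AgeGroup <- Treatment -> PriorTherapy -> Hospital -> Biomarker
  P6: Severity <- Adherence -> AgeGroup -> Hospital -> Biomarker
That exhausts the simple backdoor paths. Count: 6.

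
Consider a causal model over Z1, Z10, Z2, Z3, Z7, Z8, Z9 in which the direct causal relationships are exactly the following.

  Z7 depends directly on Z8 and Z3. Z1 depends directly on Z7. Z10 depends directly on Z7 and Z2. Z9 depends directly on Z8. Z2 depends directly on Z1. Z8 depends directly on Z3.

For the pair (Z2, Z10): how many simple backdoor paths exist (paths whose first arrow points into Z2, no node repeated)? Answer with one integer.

1

A backdoor path from Z2 to Z10 is any simple undirected path whose first edge points into Z2 (i.e. leaves Z2 via a parent).
Parents of Z2: {Z1}.
Enumerating:
  P1: Z2 <- Z1 <- Z7 -> Z10
That exhausts the simple backdoor paths. Count: 1.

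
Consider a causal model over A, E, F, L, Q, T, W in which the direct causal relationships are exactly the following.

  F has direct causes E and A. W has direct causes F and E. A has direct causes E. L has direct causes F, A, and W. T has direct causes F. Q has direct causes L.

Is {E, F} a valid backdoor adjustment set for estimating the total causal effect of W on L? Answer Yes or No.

Yes

Backdoor paths from W to L (paths whose first edge points into W):
  P1: W <- E -> A -> F -> L
  P2: W <- E -> A -> L
  P3: W <- E -> F <- A -> L
  P4: W <- E -> F -> L
  P5: W <- F <- E -> A -> L
  P6: W <- F <- A -> L
  P7: W <- F -> L
Condition 1 (no descendant of W in the set): holds — descendants of W are {L, Q}; none are in {E, F}.
Condition 2 (every backdoor path blocked by {E, F}):
  P1: blocked at fork node E ∈ conditioning set.
  P2: blocked at fork node E ∈ conditioning set.
  P3: blocked at fork node E ∈ conditioning set.
  P4: blocked at fork node E ∈ conditioning set.
  P5: blocked at chain node F ∈ conditioning set.
  P6: blocked at chain node F ∈ conditioning set.
  P7: blocked at fork node F ∈ conditioning set.
{E, F} satisfies the backdoor criterion.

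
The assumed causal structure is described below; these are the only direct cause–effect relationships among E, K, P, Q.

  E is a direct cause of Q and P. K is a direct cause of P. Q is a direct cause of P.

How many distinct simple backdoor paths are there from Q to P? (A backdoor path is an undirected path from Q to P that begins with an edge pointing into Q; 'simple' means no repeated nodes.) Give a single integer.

1

A backdoor path from Q to P is any simple undirected path whose first edge points into Q (i.e. leaves Q via a parent).
Parents of Q: {E}.
Enumerating:
  P1: Q <- E -> P
That exhausts the simple backdoor paths. Count: 1.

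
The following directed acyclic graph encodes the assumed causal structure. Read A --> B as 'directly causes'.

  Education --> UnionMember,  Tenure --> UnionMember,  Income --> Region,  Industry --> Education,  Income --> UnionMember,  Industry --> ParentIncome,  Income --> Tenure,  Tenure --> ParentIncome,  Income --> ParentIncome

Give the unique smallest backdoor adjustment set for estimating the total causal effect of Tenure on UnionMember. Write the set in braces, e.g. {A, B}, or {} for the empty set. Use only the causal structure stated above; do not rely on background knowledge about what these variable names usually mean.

{Income}

Variables eligible for adjustment (non-descendants of Tenure, excluding Tenure and UnionMember): {Education, Income, Industry, Region}.
Backdoor paths from Tenure to UnionMember:
  P1: Tenure <- Income -> ParentIncome <- Industry -> Education -> UnionMember
  P2: Tenure <- Income -> UnionMember
The empty set is not sufficient: P2 (Tenure <- Income -> UnionMember) has no collider blocking it and no conditioned non-collider, so it is open.
Try {Income}:
  P1: blocked at fork node Income ∈ conditioning set.
  P2: blocked at fork node Income ∈ conditioning set.
{Income} contains no descendant of Tenure and blocks every backdoor path.
No other singleton works — e.g. {Industry} leaves P2 open — so {Income} is the unique smallest valid adjustment set.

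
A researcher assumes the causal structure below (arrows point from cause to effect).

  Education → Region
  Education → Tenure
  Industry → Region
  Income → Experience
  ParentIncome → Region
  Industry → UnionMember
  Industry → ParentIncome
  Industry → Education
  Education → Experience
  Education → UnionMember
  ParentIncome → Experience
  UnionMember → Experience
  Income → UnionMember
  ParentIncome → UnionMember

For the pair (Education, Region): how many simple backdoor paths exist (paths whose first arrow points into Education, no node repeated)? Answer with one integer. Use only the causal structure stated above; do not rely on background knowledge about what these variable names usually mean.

A backdoor path from Education to Region is any simple undirected path whose first edge points into Education (i.e. leaves Education via a parent).
Parents of Education: {Industry}.
Enumerating:
  P1: Education <- Industry -> ParentIncome -> Region
  P2: Education <- Industry -> Region
  P3: Education <- Industry -> UnionMember <- Income -> Experience <- ParentIncome -> Region
  P4: Education <- Industry -> UnionMember <- ParentIncome -> Region
  P5: Education <- Industry -> UnionMember -> Experience <- ParentIncome -> Region
That exhausts the simple backdoor paths. Count: 5.

5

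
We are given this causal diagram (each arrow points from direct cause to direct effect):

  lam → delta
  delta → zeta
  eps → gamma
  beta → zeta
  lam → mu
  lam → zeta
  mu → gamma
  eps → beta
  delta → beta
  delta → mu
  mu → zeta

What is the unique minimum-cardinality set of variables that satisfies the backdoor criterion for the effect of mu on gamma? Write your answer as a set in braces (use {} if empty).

{}

Variables eligible for adjustment (non-descendants of mu, excluding mu and gamma): {beta, delta, eps, lam}.
Backdoor paths from mu to gamma:
  P1: mu <- lam -> delta -> beta <- eps -> gamma
  P2: mu <- lam -> delta -> zeta <- beta <- eps -> gamma
  P3: mu <- lam -> zeta <- delta -> beta <- eps -> gamma
  P4: mu <- lam -> zeta <- beta <- eps -> gamma
  P5: mu <- delta <- lam -> zeta <- beta <- eps -> gamma
  P6: mu <- delta -> beta <- eps -> gamma
  P7: mu <- delta -> zeta <- beta <- eps -> gamma
Each backdoor path contains an unconditioned collider, so every path is already blocked with the empty conditioning set:
  P1: blocked at collider beta (neither it nor any descendant is in the conditioning set).
  P2: blocked at collider zeta (neither it nor any descendant is in the conditioning set).
  P3: blocked at collider zeta (neither it nor any descendant is in the conditioning set).
  P4: blocked at collider zeta (neither it nor any descendant is in the conditioning set).
  P5: blocked at collider zeta (neither it nor any descendant is in the conditioning set).
  P6: blocked at collider beta (neither it nor any descendant is in the conditioning set).
  P7: blocked at collider zeta (neither it nor any descendant is in the conditioning set).
The empty set is therefore the unique smallest valid set.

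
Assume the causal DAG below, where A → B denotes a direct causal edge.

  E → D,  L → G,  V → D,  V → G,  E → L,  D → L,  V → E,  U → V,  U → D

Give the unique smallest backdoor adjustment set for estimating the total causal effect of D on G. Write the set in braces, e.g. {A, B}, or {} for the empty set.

Variables eligible for adjustment (non-descendants of D, excluding D and G): {E, U, V}.
Backdoor paths from D to G:
  P1: D <- U -> V -> E -> L -> G
  P2: D <- U -> V -> G
  P3: D <- V -> E -> L -> G
  P4: D <- V -> G
  P5: D <- E <- V -> G
  P6: D <- E -> L -> G
The empty set is not sufficient: P1 (D <- U -> V -> E -> L -> G) has no collider blocking it and no conditioned non-collider, so it is open.
Try {E, V}:
  P1: blocked at chain node V ∈ conditioning set.
  P2: blocked at chain node V ∈ conditioning set.
  P3: blocked at fork node V ∈ conditioning set.
  P4: blocked at fork node V ∈ conditioning set.
  P5: blocked at chain node E ∈ conditioning set.
  P6: blocked at fork node E ∈ conditioning set.
{E, V} contains no descendant of D and blocks every backdoor path.
Every element of {E, V} is needed (dropping E leaves P6 open; dropping V leaves P2 open), so no proper subset is valid.
Among all size-2 subsets of the eligible variables, only {E, V} blocks every backdoor path, so it is the unique smallest valid adjustment set.

{E, V}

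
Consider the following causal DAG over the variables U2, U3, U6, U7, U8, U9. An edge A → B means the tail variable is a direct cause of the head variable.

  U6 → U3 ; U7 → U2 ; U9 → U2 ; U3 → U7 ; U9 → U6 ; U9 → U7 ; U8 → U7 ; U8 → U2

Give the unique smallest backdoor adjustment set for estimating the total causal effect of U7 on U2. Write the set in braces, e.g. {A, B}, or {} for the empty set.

{U8, U9}

Variables eligible for adjustment (non-descendants of U7, excluding U7 and U2): {U3, U6, U8, U9}.
Backdoor paths from U7 to U2:
  P1: U7 <- U9 -> U2
  P2: U7 <- U3 <- U6 <- U9 -> U2
  P3: U7 <- U8 -> U2
The empty set is not sufficient: P1 (U7 <- U9 -> U2) has no collider blocking it and no conditioned non-collider, so it is open.
Try {U8, U9}:
  P1: blocked at fork node U9 ∈ conditioning set.
  P2: blocked at fork node U9 ∈ conditioning set.
  P3: blocked at fork node U8 ∈ conditioning set.
{U8, U9} contains no descendant of U7 and blocks every backdoor path.
Every element of {U8, U9} is needed (dropping U8 leaves P3 open; dropping U9 leaves P1 open), so no proper subset is valid.
Among all size-2 subsets of the eligible variables, only {U8, U9} blocks every backdoor path, so it is the unique smallest valid adjustment set.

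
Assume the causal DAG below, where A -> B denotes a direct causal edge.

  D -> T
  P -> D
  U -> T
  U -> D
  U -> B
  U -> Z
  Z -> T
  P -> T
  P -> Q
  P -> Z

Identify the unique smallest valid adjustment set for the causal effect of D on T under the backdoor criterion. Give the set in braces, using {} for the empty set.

Variables eligible for adjustment (non-descendants of D, excluding D and T): {B, P, Q, U, Z}.
Backdoor paths from D to T:
  P1: D <- U -> Z <- P -> T
  P2: D <- U -> Z -> T
  P3: D <- U -> T
  P4: D <- P -> Z <- U -> T
  P5: D <- P -> Z -> T
  P6: D <- P -> T
The empty set is not sufficient: P2 (D <- U -> Z -> T) has no collider blocking it and no conditioned non-collider, so it is open.
Try {P, U}:
  P1: blocked at fork node U ∈ conditioning set.
  P2: blocked at fork node U ∈ conditioning set.
  P3: blocked at fork node U ∈ conditioning set.
  P4: blocked at fork node P ∈ conditioning set.
  P5: blocked at fork node P ∈ conditioning set.
  P6: blocked at fork node P ∈ conditioning set.
{P, U} contains no descendant of D and blocks every backdoor path.
Every element of {P, U} is needed (dropping P leaves P5 open; dropping U leaves P2 open), so no proper subset is valid.
Among all size-2 subsets of the eligible variables, only {P, U} blocks every backdoor path, so it is the unique smallest valid adjustment set.

{P, U}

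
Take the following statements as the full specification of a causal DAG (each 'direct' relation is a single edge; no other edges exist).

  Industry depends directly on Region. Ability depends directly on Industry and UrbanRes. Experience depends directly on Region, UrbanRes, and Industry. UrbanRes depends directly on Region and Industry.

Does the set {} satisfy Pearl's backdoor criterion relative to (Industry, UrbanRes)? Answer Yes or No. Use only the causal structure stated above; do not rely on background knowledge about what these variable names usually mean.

No

Backdoor paths from Industry to UrbanRes (paths whose first edge points into Industry):
  P1: Industry <- Region -> UrbanRes
  P2: Industry <- Region -> Experience <- UrbanRes
Condition 1 (no descendant of Industry in the set): holds — descendants of Industry are {Ability, Experience, UrbanRes}; none are in {}.
Condition 2 (every backdoor path blocked by {}):
  P1: open — no interior node is in the conditioning set.
  P2: blocked at collider Experience (neither it nor any descendant is in the conditioning set).
{} does not satisfy the backdoor criterion.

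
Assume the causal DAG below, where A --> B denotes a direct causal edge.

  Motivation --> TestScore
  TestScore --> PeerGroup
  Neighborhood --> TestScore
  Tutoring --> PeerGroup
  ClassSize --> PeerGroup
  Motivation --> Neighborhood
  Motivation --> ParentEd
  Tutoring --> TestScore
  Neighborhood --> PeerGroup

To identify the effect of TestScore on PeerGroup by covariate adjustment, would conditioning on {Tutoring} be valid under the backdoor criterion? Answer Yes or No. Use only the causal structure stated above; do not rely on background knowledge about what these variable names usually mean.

No

Backdoor paths from TestScore to PeerGroup (paths whose first edge points into TestScore):
  P1: TestScore <- Motivation -> Neighborhood -> PeerGroup
  P2: TestScore <- Neighborhood -> PeerGroup
  P3: TestScore <- Tutoring -> PeerGroup
Condition 1 (no descendant of TestScore in the set): holds — descendants of TestScore are {PeerGroup}; none are in {Tutoring}.
Condition 2 (every backdoor path blocked by {Tutoring}):
  P1: open — no interior node is in the conditioning set.
  P2: open — no interior node is in the conditioning set.
  P3: blocked at fork node Tutoring ∈ conditioning set.
{Tutoring} does not satisfy the backdoor criterion.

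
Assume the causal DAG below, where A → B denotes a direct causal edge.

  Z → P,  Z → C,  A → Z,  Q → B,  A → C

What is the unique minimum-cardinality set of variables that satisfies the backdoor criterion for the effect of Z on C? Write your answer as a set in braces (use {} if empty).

Variables eligible for adjustment (non-descendants of Z, excluding Z and C): {A, B, Q}.
Backdoor paths from Z to C:
  P1: Z <- A -> C
The empty set is not sufficient: P1 (Z <- A -> C) has no collider blocking it and no conditioned non-collider, so it is open.
Try {A}:
  P1: blocked at fork node A ∈ conditioning set.
{A} contains no descendant of Z and blocks every backdoor path.
No other singleton works — e.g. {Q} leaves P1 open — so {A} is the unique smallest valid adjustment set.

{A}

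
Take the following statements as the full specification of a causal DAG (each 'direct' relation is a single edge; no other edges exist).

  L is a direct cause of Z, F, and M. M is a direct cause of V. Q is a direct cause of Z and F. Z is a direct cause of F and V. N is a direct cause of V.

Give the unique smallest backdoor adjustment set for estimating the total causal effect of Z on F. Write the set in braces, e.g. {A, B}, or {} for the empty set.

{L, Q}

Variables eligible for adjustment (non-descendants of Z, excluding Z and F): {L, M, N, Q}.
Backdoor paths from Z to F:
  P1: Z <- Q -> F
  P2: Z <- L -> F
The empty set is not sufficient: P1 (Z <- Q -> F) has no collider blocking it and no conditioned non-collider, so it is open.
Try {L, Q}:
  P1: blocked at fork node Q ∈ conditioning set.
  P2: blocked at fork node L ∈ conditioning set.
{L, Q} contains no descendant of Z and blocks every backdoor path.
Every element of {L, Q} is needed (dropping L leaves P2 open; dropping Q leaves P1 open), so no proper subset is valid.
Among all size-2 subsets of the eligible variables, only {L, Q} blocks every backdoor path, so it is the unique smallest valid adjustment set.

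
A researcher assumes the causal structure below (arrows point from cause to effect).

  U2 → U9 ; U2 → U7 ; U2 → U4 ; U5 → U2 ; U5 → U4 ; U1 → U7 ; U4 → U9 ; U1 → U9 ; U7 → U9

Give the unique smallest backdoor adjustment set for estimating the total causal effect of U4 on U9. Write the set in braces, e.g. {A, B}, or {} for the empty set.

Variables eligible for adjustment (non-descendants of U4, excluding U4 and U9): {U1, U2, U5, U7}.
Backdoor paths from U4 to U9:
  P1: U4 <- U5 -> U2 -> U7 <- U1 -> U9
  P2: U4 <- U5 -> U2 -> U7 -> U9
  P3: U4 <- U5 -> U2 -> U9
  P4: U4 <- U2 -> U7 <- U1 -> U9
  P5: U4 <- U2 -> U7 -> U9
  P6: U4 <- U2 -> U9
The empty set is not sufficient: P2 (U4 <- U5 -> U2 -> U7 -> U9) has no collider blocking it and no conditioned non-collider, so it is open.
Try {U2}:
  P1: blocked at chain node U2 ∈ conditioning set.
  P2: blocked at chain node U2 ∈ conditioning set.
  P3: blocked at chain node U2 ∈ conditioning set.
  P4: blocked at fork node U2 ∈ conditioning set.
  P5: blocked at fork node U2 ∈ conditioning set.
  P6: blocked at fork node U2 ∈ conditioning set.
{U2} contains no descendant of U4 and blocks every backdoor path.
No other singleton works — e.g. {U1} leaves P2 open — so {U2} is the unique smallest valid adjustment set.

{U2}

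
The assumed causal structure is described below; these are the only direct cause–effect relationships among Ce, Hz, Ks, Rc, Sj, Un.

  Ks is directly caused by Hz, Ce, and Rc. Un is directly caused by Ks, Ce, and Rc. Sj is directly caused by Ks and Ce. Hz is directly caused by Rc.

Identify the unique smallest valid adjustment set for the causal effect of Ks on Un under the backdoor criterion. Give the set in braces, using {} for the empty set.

Variables eligible for adjustment (non-descendants of Ks, excluding Ks and Un): {Ce, Hz, Rc}.
Backdoor paths from Ks to Un:
  P1: Ks <- Rc -> Un
  P2: Ks <- Ce -> Un
  P3: Ks <- Hz <- Rc -> Un
The empty set is not sufficient: P1 (Ks <- Rc -> Un) has no collider blocking it and no conditioned non-collider, so it is open.
Try {Ce, Rc}:
  P1: blocked at fork node Rc ∈ conditioning set.
  P2: blocked at fork node Ce ∈ conditioning set.
  P3: blocked at fork node Rc ∈ conditioning set.
{Ce, Rc} contains no descendant of Ks and blocks every backdoor path.
Every element of {Ce, Rc} is needed (dropping Ce leaves P2 open; dropping Rc leaves P1 open), so no proper subset is valid.
Among all size-2 subsets of the eligible variables, only {Ce, Rc} blocks every backdoor path, so it is the unique smallest valid adjustment set.

{Ce, Rc}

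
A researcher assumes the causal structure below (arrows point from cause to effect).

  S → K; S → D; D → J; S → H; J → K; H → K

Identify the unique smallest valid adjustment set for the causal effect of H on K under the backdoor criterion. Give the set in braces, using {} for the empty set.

{S}

Variables eligible for adjustment (non-descendants of H, excluding H and K): {D, J, S}.
Backdoor paths from H to K:
  P1: H <- S -> D -> J -> K
  P2: H <- S -> K
The empty set is not sufficient: P1 (H <- S -> D -> J -> K) has no collider blocking it and no conditioned non-collider, so it is open.
Try {S}:
  P1: blocked at fork node S ∈ conditioning set.
  P2: blocked at fork node S ∈ conditioning set.
{S} contains no descendant of H and blocks every backdoor path.
No other singleton works — e.g. {D} leaves P2 open — so {S} is the unique smallest valid adjustment set.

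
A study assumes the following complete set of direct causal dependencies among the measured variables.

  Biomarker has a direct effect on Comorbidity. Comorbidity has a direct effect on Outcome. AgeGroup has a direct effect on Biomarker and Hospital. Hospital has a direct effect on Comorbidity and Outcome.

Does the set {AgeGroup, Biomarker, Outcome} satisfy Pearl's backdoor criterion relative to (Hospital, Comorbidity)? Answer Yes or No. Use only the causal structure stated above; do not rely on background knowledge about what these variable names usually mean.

No

Backdoor paths from Hospital to Comorbidity (paths whose first edge points into Hospital):
  P1: Hospital <- AgeGroup -> Biomarker -> Comorbidity
Condition 1 (no descendant of Hospital in the set): FAILS — Outcome is a descendant of Hospital.
Condition 2 (every backdoor path blocked by {AgeGroup, Biomarker, Outcome}):
  P1: blocked at fork node AgeGroup ∈ conditioning set.
{AgeGroup, Biomarker, Outcome} does not satisfy the backdoor criterion.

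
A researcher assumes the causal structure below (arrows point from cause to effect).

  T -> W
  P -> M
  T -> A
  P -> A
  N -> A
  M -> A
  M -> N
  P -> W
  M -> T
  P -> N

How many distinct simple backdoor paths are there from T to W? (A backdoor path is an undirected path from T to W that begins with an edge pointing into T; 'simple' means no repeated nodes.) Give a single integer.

A backdoor path from T to W is any simple undirected path whose first edge points into T (i.e. leaves T via a parent).
Parents of T: {M}.
Enumerating:
  P1: T <- M <- P -> W
  P2: T <- M -> N <- P -> W
  P3: T <- M -> N -> A <- P -> W
  P4: T <- M -> A <- P -> W
  P5: T <- M -> A <- N <- P -> W
That exhausts the simple backdoor paths. Count: 5.

5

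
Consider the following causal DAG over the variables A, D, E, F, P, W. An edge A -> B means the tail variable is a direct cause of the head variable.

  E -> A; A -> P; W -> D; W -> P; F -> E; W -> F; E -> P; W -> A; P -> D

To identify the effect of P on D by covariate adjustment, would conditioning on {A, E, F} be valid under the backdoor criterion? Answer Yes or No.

Backdoor paths from P to D (paths whose first edge points into P):
  P1: P <- W -> D
  P2: P <- E <- F <- W -> D
  P3: P <- E -> A <- W -> D
  P4: P <- A <- W -> D
  P5: P <- A <- E <- F <- W -> D
Condition 1 (no descendant of P in the set): holds — descendants of P are {D}; none are in {A, E, F}.
Condition 2 (every backdoor path blocked by {A, E, F}):
  P1: open — no interior node is in the conditioning set.
  P2: blocked at chain node E ∈ conditioning set.
  P3: blocked at fork node E ∈ conditioning set.
  P4: blocked at chain node A ∈ conditioning set.
  P5: blocked at chain node A ∈ conditioning set.
{A, E, F} does not satisfy the backdoor criterion.

No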